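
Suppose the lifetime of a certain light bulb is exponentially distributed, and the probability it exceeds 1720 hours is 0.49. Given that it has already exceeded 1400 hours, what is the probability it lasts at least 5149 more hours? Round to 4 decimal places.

From e^(−λ·1720) = 0.49, λ = −ln(0.49)/1720 = 0.000414738.
Memoryless: P(X > 1400+5149 | X > 1400) = P(X > 5149) = e^(−0.000414738·5149) ≈ 0.1182.

0.1182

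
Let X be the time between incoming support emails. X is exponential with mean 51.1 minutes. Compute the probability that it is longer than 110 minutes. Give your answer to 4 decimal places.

0.1162

The rate is λ = 1/51.1 = 0.0195695 per minute.
P(X > 110) = e^(−λ·110) = e^(−2.1526) ≈ 0.1162.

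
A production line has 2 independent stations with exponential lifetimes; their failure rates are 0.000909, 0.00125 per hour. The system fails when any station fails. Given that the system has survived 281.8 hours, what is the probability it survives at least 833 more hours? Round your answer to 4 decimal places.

0.1656

Time to first failure ~ Exp(Σλ) with Σλ = 0.002159.
By memorylessness, P(T > 281.8+833 | T > 281.8) = P(T > 833) = e^(−0.002159·833) ≈ 0.1656.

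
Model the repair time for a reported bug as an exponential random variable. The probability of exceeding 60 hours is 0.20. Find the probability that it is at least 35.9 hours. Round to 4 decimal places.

0.3818

e^(−λ·60) = 0.20 ⇒ λ = −ln(0.20)/60 = 0.026824.
P(X > 35.9) = e^(−0.026824·35.9) = e^(−0.96298) ≈ 0.3818.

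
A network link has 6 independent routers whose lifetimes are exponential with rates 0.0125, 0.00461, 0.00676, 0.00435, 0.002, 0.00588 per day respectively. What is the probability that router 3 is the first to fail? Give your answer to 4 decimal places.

0.1873

The time to first failure is exponential with rate Σλ = 0.0125 + 0.00461 + 0.00676 + 0.00435 + 0.002 + 0.00588 = 0.0361.
P(router 3 first) = λ_3/Σλ = 0.00676/0.0361 ≈ 0.1873.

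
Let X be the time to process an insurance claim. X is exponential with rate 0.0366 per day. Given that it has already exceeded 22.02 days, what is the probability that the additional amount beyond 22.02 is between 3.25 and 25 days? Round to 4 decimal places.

0.4873

Memoryless: the residual past 22.02 is again Exp(λ).
P(3.25 < residual < 25) = e^(−λ·3.25) − e^(−λ·25) = 0.88785 − 0.40052 ≈ 0.4873.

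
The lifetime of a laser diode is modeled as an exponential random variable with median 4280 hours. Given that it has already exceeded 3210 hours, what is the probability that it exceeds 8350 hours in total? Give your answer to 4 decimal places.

For an exponential, median = ln(2)/λ, so λ = ln 2 / 4280 = 0.00016195 per hour.
By the memoryless property, P(X > 3210+5140 | X > 3210) = P(X > 5140).
P(X > 5140) = e^(−0.83242) ≈ 0.4350.

0.4350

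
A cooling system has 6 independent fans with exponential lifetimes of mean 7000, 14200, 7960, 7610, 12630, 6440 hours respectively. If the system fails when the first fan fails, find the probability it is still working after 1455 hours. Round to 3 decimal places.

0.359

The first failure time is exponential with rate Σλ_i = 1/7000 + 1/14200 + 1/7960 + 1/7610 + 1/12630 + 1/6440 = 0.00070477 per hour.
P(min > 1455) = e^(−0.00070477·1455) = e^(−1.0254) ≈ 0.359.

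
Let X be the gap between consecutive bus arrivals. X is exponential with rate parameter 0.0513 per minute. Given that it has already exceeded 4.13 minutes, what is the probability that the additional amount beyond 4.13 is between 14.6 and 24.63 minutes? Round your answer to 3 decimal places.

Memoryless: the residual past 4.13 is again Exp(λ).
P(14.6 < residual < 24.63) = e^(−λ·14.6) − e^(−λ·24.63) = 0.47285 − 0.28266 ≈ 0.190.

0.190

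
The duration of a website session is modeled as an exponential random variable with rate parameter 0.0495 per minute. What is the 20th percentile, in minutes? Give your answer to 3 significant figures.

Set 1 − e^(−λt) = 0.2, so t = −ln(0.8)/λ = 0.22314/0.0495 ≈ 4.50795 minutes.

4.51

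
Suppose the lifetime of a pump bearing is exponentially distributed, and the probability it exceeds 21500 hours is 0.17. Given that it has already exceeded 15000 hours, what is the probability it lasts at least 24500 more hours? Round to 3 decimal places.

0.133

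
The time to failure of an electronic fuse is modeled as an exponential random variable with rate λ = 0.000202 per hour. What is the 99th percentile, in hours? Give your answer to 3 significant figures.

22800

Set 1 − e^(−λt) = 0.99, so t = −ln(0.01)/λ = 4.6052/0.000202 ≈ 22797.9 hours.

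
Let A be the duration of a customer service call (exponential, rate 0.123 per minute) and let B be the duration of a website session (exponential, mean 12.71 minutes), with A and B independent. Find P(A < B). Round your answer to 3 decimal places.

0.610

λ_1 = 0.123, λ_2 = 1/12.71 = 0.0786782.
For independent exponentials, P(A < B) = λ_1/(λ_1+λ_2) = 0.123/0.201678 ≈ 0.610.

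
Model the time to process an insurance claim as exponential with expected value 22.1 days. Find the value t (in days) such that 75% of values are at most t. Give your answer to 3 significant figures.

30.6

The rate is λ = 1/22.1 = 0.0452489 per day.
Set 1 − e^(−λt) = 0.75, so t = −ln(0.25)/λ = 1.3863/0.0452489 ≈ 30.6371 days.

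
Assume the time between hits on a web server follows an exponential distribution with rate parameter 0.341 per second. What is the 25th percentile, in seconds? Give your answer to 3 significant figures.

0.844

Set 1 − e^(−λt) = 0.25, so t = −ln(0.75)/λ = 0.28768/0.341 ≈ 0.843642 seconds.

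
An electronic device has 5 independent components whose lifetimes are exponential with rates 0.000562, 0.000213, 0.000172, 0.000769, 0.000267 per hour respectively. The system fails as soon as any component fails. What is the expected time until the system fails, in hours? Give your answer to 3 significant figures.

The time to first failure is exponential with rate Σλ = 0.000562 + 0.000213 + 0.000172 + 0.000769 + 0.000267 = 0.001983.
E[min] = 1/Σλ = 1/0.001983 = 504.286 hours.

504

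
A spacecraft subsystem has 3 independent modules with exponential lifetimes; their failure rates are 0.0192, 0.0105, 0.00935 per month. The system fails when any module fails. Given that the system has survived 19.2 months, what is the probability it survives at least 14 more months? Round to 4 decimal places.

0.5789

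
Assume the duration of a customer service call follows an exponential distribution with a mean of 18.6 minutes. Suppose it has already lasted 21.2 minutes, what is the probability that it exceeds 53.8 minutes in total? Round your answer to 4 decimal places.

0.1733

The rate is λ = 1/18.6 = 0.0537634 per minute.
By the memoryless property, P(X > 21.2+32.6 | X > 21.2) = P(X > 32.6).
P(X > 32.6) = e^(−1.7527) ≈ 0.1733.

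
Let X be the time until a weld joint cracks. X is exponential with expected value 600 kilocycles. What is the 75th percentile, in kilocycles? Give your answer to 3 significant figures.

832

The rate is λ = 1/600 = 0.00166667 per kilocycle.
Set 1 − e^(−λt) = 0.75, so t = −ln(0.25)/λ = 1.3863/0.00166667 ≈ 831.777 kilocycles.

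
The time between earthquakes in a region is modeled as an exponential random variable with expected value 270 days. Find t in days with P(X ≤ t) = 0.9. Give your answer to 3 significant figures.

The rate is λ = 1/270 = 0.0037037 per day.
Set 1 − e^(−λt) = 0.9, so t = −ln(0.1)/λ = 2.3026/0.0037037 ≈ 621.698 days.

622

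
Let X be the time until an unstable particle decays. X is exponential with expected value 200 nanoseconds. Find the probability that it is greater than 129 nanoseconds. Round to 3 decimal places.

The rate is λ = 1/200 = 0.005 per nanosecond.
P(X > 129) = e^(−λ·129) = e^(−0.645) ≈ 0.525.

0.525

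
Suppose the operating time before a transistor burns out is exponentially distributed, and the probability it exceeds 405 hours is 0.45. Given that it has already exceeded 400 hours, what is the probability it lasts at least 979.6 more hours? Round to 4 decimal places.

From e^(−λ·405) = 0.45, λ = −ln(0.45)/405 = 0.00197162.
Memoryless: P(X > 400+979.6 | X > 400) = P(X > 979.6) = e^(−0.00197162·979.6) ≈ 0.1449.

0.1449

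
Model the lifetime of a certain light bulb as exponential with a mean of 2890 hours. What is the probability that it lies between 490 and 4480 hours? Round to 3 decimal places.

The rate is λ = 1/2890 = 0.000346021 per hour.
P(490 < X < 4480) = e^(−λ·490) − e^(−λ·4480) = 0.84404 − 0.21221 ≈ 0.632.

0.632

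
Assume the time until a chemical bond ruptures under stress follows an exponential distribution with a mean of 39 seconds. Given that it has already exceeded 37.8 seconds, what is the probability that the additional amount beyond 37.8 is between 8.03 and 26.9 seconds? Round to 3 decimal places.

0.312

The rate is λ = 1/39 = 0.025641 per second.
Memoryless: the residual past 37.8 is again Exp(λ).
P(8.03 < residual < 26.9) = e^(−λ·8.03) − e^(−λ·26.9) = 0.81392 − 0.50170 ≈ 0.312.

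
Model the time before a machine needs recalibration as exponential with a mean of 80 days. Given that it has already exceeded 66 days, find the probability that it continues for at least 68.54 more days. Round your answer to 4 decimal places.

The rate is λ = 1/80 = 0.0125 per day.
The exponential is memoryless, so the remaining time is again Exp(λ): the condition X > 66 is irrelevant.
P(X > 68.54) = e^(−0.85675) ≈ 0.4245.

0.4245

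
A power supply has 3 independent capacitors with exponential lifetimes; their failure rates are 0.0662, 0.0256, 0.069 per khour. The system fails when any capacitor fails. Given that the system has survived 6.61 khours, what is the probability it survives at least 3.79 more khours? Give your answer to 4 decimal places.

0.5437

Time to first failure ~ Exp(Σλ) with Σλ = 0.1608.
By memorylessness, P(T > 6.61+3.79 | T > 6.61) = P(T > 3.79) = e^(−0.1608·3.79) ≈ 0.5437.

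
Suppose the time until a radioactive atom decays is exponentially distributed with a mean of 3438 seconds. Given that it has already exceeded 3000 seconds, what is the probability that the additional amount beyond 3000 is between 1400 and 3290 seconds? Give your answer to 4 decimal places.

The rate is λ = 1/3438 = 0.000290867 per second.
Memoryless: the residual past 3000 is again Exp(λ).
P(1400 < residual < 3290) = e^(−λ·1400) − e^(−λ·3290) = 0.66550 − 0.38406 ≈ 0.2814.

0.2814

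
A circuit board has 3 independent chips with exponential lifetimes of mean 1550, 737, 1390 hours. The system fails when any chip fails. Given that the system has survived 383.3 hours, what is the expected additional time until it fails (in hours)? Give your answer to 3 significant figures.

367

First-failure rate Σλ = 1/1550 + 1/737 + 1/1390 = 0.00272144.
By memorylessness the expected residual is 1/Σλ = 367.453 hours, regardless of the 383.3 already elapsed.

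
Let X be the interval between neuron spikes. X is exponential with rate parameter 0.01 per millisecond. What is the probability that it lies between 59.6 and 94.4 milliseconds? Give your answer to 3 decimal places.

P(59.6 < X < 94.4) = e^(−λ·59.6) − e^(−λ·94.4) = 0.55101 − 0.38907 ≈ 0.162.

0.162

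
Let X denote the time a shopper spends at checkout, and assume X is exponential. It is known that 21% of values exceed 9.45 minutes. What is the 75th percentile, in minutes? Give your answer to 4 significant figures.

8.394

e^(−λ·9.45) = 0.21 ⇒ λ = −ln(0.21)/9.45 = 0.165148.
75th percentile: 1 − e^(−λt) = 0.75, t = −ln(0.25)/λ = 8.39426 minutes.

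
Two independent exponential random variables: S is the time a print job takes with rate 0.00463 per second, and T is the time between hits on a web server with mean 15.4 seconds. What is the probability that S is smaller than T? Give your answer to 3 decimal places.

λ_1 = 0.00463, λ_2 = 1/15.4 = 0.0649351.
For independent exponentials, P(S < T) = λ_1/(λ_1+λ_2) = 0.00463/0.0695651 ≈ 0.067.

0.067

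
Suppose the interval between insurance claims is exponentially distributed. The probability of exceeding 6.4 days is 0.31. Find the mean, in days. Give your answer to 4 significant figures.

5.465

e^(−λ·6.4) = 0.31 ⇒ λ = −ln(0.31)/6.4 = 0.182997.
Mean = 1/λ = 5.46456 days.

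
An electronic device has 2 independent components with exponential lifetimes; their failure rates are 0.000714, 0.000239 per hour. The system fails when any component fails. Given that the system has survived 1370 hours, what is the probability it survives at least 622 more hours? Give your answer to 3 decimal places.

Time to first failure ~ Exp(Σλ) with Σλ = 0.000953.
By memorylessness, P(T > 1370+622 | T > 1370) = P(T > 622) = e^(−0.000953·622) ≈ 0.553.

0.553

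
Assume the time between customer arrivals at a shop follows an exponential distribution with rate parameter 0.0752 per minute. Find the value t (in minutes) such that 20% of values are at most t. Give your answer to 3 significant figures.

Set 1 − e^(−λt) = 0.2, so t = −ln(0.8)/λ = 0.22314/0.0752 ≈ 2.96733 minutes.

2.97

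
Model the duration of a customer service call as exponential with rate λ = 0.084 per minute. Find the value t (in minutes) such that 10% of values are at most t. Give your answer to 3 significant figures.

1.25

Set 1 − e^(−λt) = 0.1, so t = −ln(0.9)/λ = 0.10536/0.084 ≈ 1.25429 minutes.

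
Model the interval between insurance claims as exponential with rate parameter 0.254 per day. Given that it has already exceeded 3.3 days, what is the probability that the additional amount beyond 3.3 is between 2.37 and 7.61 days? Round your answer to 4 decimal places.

Memoryless: the residual past 3.3 is again Exp(λ).
P(2.37 < residual < 7.61) = e^(−λ·2.37) − e^(−λ·7.61) = 0.54773 − 0.14472 ≈ 0.4030.

0.4030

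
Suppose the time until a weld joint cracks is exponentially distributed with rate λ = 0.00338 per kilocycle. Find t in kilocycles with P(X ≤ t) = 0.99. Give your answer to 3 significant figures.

Set 1 − e^(−λt) = 0.99, so t = −ln(0.01)/λ = 4.6052/0.00338 ≈ 1362.48 kilocycles.

1360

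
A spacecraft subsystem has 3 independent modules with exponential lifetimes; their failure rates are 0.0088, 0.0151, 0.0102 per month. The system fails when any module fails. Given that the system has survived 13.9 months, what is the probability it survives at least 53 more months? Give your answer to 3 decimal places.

Time to first failure ~ Exp(Σλ) with Σλ = 0.0341.
By memorylessness, P(T > 13.9+53 | T > 13.9) = P(T > 53) = e^(−0.0341·53) ≈ 0.164.

0.164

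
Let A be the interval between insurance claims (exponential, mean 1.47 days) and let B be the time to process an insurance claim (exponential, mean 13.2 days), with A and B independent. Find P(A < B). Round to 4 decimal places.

λ_1 = 1/1.47 = 0.680272, λ_2 = 1/13.2 = 0.0757576.
For independent exponentials, P(A < B) = λ_1/(λ_1+λ_2) = 0.680272/0.75603 ≈ 0.8998.

0.8998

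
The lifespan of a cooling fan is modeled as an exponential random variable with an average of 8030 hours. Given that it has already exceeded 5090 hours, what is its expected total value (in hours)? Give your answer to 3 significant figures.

13100

The rate is λ = 1/8030 = 0.000124533 per hour.
By memorylessness, E[X | X > 5090] = 5090 + 1/λ = 5090 + 8030 = 13120 hours.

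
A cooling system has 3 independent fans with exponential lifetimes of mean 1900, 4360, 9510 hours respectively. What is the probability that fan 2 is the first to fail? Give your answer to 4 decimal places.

Rates: λ_i = 1/mean_i → 0.000526316, 0.000229358, 0.000105152; Σλ = 0.000860826.
P(fan 2 first) = λ_2/Σλ = 0.000229358/0.000860826 ≈ 0.2664.

0.2664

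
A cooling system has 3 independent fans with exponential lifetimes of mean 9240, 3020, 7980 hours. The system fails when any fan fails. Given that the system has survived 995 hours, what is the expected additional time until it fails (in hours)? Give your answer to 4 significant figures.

First-failure rate Σλ = 1/9240 + 1/3020 + 1/7980 = 0.000564664.
By memorylessness the expected residual is 1/Σλ = 1770.96 hours, regardless of the 995 already elapsed.

1771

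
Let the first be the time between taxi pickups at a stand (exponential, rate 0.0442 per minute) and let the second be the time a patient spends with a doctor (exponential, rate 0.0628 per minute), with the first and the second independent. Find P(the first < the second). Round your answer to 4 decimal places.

λ_1 = 0.0442, λ_2 = 0.0628.
For independent exponentials, P(the first < the second) = λ_1/(λ_1+λ_2) = 0.0442/0.107 ≈ 0.4131.

0.4131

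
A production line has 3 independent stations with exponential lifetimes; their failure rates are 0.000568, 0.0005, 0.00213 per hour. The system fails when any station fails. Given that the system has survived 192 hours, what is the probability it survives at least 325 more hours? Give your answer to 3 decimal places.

0.354

Time to first failure ~ Exp(Σλ) with Σλ = 0.003198.
By memorylessness, P(T > 192+325 | T > 192) = P(T > 325) = e^(−0.003198·325) ≈ 0.354.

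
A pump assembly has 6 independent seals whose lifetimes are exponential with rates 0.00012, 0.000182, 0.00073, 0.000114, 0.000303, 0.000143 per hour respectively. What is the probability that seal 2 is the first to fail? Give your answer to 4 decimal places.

The time to first failure is exponential with rate Σλ = 0.00012 + 0.000182 + 0.00073 + 0.000114 + 0.000303 + 0.000143 = 0.001592.
P(seal 2 first) = λ_2/Σλ = 0.000182/0.001592 ≈ 0.1143.

0.1143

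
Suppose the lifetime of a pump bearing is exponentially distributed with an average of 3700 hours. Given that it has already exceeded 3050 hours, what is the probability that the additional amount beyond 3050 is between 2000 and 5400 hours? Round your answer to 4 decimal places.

The rate is λ = 1/3700 = 0.00027027 per hour.
Memoryless: the residual past 3050 is again Exp(λ).
P(2000 < residual < 5400) = e^(−λ·2000) − e^(−λ·5400) = 0.58243 − 0.23236 ≈ 0.3501.

0.3501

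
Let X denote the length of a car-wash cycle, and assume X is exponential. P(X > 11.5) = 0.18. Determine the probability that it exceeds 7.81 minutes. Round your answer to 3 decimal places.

e^(−λ·11.5) = 0.18 ⇒ λ = −ln(0.18)/11.5 = 0.149113.
P(X > 7.81) = e^(−0.149113·7.81) = e^(−1.1646) ≈ 0.312.

0.312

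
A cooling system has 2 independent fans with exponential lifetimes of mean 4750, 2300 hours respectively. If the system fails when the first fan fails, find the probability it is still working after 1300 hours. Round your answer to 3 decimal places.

The first failure time is exponential with rate Σλ_i = 1/4750 + 1/2300 = 0.000645309 per hour.
P(min > 1300) = e^(−0.000645309·1300) = e^(−0.8389) ≈ 0.432.

0.432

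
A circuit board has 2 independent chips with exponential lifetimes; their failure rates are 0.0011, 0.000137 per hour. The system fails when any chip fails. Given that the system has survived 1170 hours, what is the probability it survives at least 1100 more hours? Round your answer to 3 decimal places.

0.256

Time to first failure ~ Exp(Σλ) with Σλ = 0.001237.
By memorylessness, P(T > 1170+1100 | T > 1170) = P(T > 1100) = e^(−0.001237·1100) ≈ 0.256.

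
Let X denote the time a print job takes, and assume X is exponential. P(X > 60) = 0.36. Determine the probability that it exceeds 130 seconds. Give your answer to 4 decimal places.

0.1093

e^(−λ·60) = 0.36 ⇒ λ = −ln(0.36)/60 = 0.0170275.
P(X > 130) = e^(−0.0170275·130) = e^(−2.2136) ≈ 0.1093.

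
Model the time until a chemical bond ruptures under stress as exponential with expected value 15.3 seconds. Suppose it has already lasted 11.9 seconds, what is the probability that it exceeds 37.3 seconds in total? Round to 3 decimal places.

The rate is λ = 1/15.3 = 0.0653595 per second.
The exponential is memoryless, so the remaining time is again Exp(λ): the condition X > 11.9 is irrelevant.
P(X > 25.4) = e^(−1.6601) ≈ 0.190.

0.190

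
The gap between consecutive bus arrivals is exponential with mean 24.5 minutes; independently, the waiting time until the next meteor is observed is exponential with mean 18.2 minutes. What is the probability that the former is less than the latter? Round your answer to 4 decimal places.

λ_1 = 1/24.5 = 0.0408163, λ_2 = 1/18.2 = 0.0549451.
For independent exponentials, P(the former < the latter) = λ_1/(λ_1+λ_2) = 0.0408163/0.0957614 ≈ 0.4262.

0.4262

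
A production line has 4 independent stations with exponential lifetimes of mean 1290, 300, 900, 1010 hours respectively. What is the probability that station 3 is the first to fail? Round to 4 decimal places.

0.1789

Rates: λ_i = 1/mean_i → 0.000775194, 0.00333333, 0.00111111, 0.000990099; Σλ = 0.00620974.
P(station 3 first) = λ_3/Σλ = 0.00111111/0.00620974 ≈ 0.1789.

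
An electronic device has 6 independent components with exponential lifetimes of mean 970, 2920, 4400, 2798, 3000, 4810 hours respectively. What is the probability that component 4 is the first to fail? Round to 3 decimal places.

0.143

Rates: λ_i = 1/mean_i → 0.00103093, 0.000342466, 0.000227273, 0.000357398, 0.000333333, 0.0002079; Σλ = 0.0024993.
P(component 4 first) = λ_4/Σλ = 0.000357398/0.0024993 ≈ 0.143.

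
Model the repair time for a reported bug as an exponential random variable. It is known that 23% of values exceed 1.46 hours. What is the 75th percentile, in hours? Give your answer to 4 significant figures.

e^(−λ·1.46) = 0.23 ⇒ λ = −ln(0.23)/1.46 = 1.00663.
75th percentile: 1 − e^(−λt) = 0.75, t = −ln(0.25)/λ = 1.37717 hours.

1.377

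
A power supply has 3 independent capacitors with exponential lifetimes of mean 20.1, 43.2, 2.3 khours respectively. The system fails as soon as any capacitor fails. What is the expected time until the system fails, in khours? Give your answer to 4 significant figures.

1.970

The first failure time is exponential with rate Σλ_i = 1/20.1 + 1/43.2 + 1/2.3 = 0.507682 per khour.
E[min] = 1/Σλ = 1/0.507682 = 1.96974 khours.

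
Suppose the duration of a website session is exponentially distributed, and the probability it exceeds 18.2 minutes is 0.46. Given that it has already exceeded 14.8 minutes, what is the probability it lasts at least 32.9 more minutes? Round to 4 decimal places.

0.2457

From e^(−λ·18.2) = 0.46, λ = −ln(0.46)/18.2 = 0.0426664.
Memoryless: P(X > 14.8+32.9 | X > 14.8) = P(X > 32.9) = e^(−0.0426664·32.9) ≈ 0.2457.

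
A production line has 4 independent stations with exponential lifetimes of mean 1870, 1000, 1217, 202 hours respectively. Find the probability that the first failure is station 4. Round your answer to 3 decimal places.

Rates: λ_i = 1/mean_i → 0.000534759, 0.001, 0.000821693, 0.0049505; Σλ = 0.00730695.
P(station 4 first) = λ_4/Σλ = 0.0049505/0.00730695 ≈ 0.678.

0.678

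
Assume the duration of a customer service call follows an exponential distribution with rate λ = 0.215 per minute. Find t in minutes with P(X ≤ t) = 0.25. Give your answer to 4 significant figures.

1.338

Set 1 − e^(−λt) = 0.25, so t = −ln(0.75)/λ = 0.28768/0.215 ≈ 1.33806 minutes.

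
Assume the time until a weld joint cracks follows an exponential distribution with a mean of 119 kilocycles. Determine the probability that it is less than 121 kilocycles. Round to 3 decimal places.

The rate is λ = 1/119 = 0.00840336 per kilocycle.
P(X ≤ 121) = 1 − e^(−λ·121) = 1 − e^(−1.0168) ≈ 0.638.

0.638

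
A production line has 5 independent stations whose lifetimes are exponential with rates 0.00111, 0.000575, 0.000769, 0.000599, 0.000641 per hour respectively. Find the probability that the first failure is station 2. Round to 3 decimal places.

0.156

The time to first failure is exponential with rate Σλ = 0.00111 + 0.000575 + 0.000769 + 0.000599 + 0.000641 = 0.003694.
P(station 2 first) = λ_2/Σλ = 0.000575/0.003694 ≈ 0.156.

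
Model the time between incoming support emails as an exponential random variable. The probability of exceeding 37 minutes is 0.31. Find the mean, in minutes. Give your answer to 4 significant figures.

e^(−λ·37) = 0.31 ⇒ λ = −ln(0.31)/37 = 0.0316536.
Mean = 1/λ = 31.592 minutes.

31.59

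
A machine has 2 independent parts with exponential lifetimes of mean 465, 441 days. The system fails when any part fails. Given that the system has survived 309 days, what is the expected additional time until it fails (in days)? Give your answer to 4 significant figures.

First-failure rate Σλ = 1/465 + 1/441 = 0.00441811.
By memorylessness the expected residual is 1/Σλ = 226.341 days, regardless of the 309 already elapsed.

226.3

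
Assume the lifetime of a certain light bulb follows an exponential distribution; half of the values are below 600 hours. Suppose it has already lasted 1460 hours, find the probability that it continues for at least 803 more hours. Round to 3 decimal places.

0.395

For an exponential, median = ln(2)/λ, so λ = ln 2 / 600 = 0.00115525 per hour.
P(X > s+t | X > s) = e^(−λ(s+t))/e^(−λs) = e^(−λt), independent of s = 1460.
P(X > 803) = e^(−0.92766) ≈ 0.395.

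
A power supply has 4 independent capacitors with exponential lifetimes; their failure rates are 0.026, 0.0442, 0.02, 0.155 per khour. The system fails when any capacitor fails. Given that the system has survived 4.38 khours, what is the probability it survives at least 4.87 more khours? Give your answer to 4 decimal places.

0.3030

Time to first failure ~ Exp(Σλ) with Σλ = 0.2452.
By memorylessness, P(T > 4.38+4.87 | T > 4.38) = P(T > 4.87) = e^(−0.2452·4.87) ≈ 0.3030.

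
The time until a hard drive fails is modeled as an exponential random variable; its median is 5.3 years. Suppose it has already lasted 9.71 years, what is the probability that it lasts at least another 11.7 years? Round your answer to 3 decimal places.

0.217

For an exponential, median = ln(2)/λ, so λ = ln 2 / 5.3 = 0.130782 per year.
P(X > s+t | X > s) = e^(−λ(s+t))/e^(−λs) = e^(−λt), independent of s = 9.71.
P(X > 11.7) = e^(−1.5302) ≈ 0.217.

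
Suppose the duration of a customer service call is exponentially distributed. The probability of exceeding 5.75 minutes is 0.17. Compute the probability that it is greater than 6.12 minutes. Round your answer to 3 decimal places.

0.152

e^(−λ·5.75) = 0.17 ⇒ λ = −ln(0.17)/5.75 = 0.308166.
P(X > 6.12) = e^(−0.308166·6.12) = e^(−1.886) ≈ 0.152.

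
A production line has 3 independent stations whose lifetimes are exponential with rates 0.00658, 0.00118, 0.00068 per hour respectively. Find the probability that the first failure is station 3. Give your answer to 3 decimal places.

The time to first failure is exponential with rate Σλ = 0.00658 + 0.00118 + 0.00068 = 0.00844.
P(station 3 first) = λ_3/Σλ = 0.00068/0.00844 ≈ 0.081.

0.081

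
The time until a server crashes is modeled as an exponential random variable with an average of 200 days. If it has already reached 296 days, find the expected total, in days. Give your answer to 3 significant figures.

The rate is λ = 1/200 = 0.005 per day.
By memorylessness, E[X | X > 296] = 296 + 1/λ = 296 + 200 = 496 days.

496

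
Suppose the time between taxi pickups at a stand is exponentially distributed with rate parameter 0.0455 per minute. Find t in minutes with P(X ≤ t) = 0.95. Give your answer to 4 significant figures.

Set 1 − e^(−λt) = 0.95, so t = −ln(0.05)/λ = 2.9957/0.0455 ≈ 65.8403 minutes.

65.84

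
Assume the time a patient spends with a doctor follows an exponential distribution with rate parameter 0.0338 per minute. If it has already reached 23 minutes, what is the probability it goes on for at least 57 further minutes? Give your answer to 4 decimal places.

0.1456

By the memoryless property, P(X > 23+57 | X > 23) = P(X > 57).
P(X > 57) = e^(−1.9266) ≈ 0.1456.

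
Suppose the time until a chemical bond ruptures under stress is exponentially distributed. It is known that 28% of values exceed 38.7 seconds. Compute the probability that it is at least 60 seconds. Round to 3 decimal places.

0.139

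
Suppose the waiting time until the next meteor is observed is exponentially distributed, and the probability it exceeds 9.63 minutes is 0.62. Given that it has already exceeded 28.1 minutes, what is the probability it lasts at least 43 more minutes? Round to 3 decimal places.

0.118

From e^(−λ·9.63) = 0.62, λ = −ln(0.62)/9.63 = 0.0496403.
Memoryless: P(X > 28.1+43 | X > 28.1) = P(X > 43) = e^(−0.0496403·43) ≈ 0.118.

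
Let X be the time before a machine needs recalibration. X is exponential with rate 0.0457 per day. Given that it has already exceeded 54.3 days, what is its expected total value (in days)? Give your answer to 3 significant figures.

76.2

By memorylessness, E[X | X > 54.3] = 54.3 + 1/λ = 54.3 + 21.8818 = 76.1818 days.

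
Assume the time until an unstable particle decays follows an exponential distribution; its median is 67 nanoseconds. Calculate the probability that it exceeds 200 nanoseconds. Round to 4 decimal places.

For an exponential, median = ln(2)/λ, so λ = ln 2 / 67 = 0.0103455 per nanosecond.
P(X > 200) = e^(−λ·200) = e^(−2.0691) ≈ 0.1263.

0.1263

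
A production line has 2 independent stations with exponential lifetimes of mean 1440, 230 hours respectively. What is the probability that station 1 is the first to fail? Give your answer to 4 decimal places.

0.1377

Rates: λ_i = 1/mean_i → 0.000694444, 0.00434783; Σλ = 0.00504227.
P(station 1 first) = λ_1/Σλ = 0.000694444/0.00504227 ≈ 0.1377.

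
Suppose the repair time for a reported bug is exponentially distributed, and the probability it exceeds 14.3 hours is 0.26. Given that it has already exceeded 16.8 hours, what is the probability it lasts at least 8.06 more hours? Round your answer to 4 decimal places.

From e^(−λ·14.3) = 0.26, λ = −ln(0.26)/14.3 = 0.094201.
Memoryless: P(X > 16.8+8.06 | X > 16.8) = P(X > 8.06) = e^(−0.094201·8.06) ≈ 0.4680.

0.4680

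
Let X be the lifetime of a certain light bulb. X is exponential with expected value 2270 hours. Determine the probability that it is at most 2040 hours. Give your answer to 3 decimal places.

0.593

The rate is λ = 1/2270 = 0.000440529 per hour.
P(X ≤ 2040) = 1 − e^(−λ·2040) = 1 − e^(−0.89868) ≈ 0.593.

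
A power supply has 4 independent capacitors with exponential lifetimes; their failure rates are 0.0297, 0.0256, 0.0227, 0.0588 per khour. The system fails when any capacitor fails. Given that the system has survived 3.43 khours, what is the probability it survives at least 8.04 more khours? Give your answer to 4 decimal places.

0.3329

Time to first failure ~ Exp(Σλ) with Σλ = 0.1368.
By memorylessness, P(T > 3.43+8.04 | T > 3.43) = P(T > 8.04) = e^(−0.1368·8.04) ≈ 0.3329.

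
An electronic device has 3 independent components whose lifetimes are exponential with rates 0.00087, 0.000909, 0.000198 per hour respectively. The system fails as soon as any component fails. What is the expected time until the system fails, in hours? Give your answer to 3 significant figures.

The time to first failure is exponential with rate Σλ = 0.00087 + 0.000909 + 0.000198 = 0.001977.
E[min] = 1/Σλ = 1/0.001977 = 505.817 hours.

506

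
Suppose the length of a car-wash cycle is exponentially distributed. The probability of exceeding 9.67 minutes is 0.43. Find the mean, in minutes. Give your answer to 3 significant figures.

e^(−λ·9.67) = 0.43 ⇒ λ = −ln(0.43)/9.67 = 0.0872772.
Mean = 1/λ = 11.4578 minutes.

11.5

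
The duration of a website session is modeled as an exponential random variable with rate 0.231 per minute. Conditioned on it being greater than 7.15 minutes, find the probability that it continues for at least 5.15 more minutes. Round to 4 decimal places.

0.3043

P(X > s+t | X > s) = e^(−λ(s+t))/e^(−λs) = e^(−λt), independent of s = 7.15.
P(X > 5.15) = e^(−1.1897) ≈ 0.3043.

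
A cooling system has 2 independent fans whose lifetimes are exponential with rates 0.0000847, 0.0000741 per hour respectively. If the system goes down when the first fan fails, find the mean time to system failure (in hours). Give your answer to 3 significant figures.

The time to first failure is exponential with rate Σλ = 0.0000847 + 0.0000741 = 0.0001588.
E[min] = 1/Σλ = 1/0.0001588 = 6297.23 hours.

6300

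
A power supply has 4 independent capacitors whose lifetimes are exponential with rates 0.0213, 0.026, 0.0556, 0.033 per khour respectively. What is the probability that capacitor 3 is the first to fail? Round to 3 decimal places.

0.409

The time to first failure is exponential with rate Σλ = 0.0213 + 0.026 + 0.0556 + 0.033 = 0.1359.
P(capacitor 3 first) = λ_3/Σλ = 0.0556/0.1359 ≈ 0.409.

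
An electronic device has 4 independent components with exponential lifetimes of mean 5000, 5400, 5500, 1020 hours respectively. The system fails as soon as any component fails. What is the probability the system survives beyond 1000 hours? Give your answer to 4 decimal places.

The first failure time is exponential with rate Σλ_i = 1/5000 + 1/5400 + 1/5500 + 1/1020 = 0.0015474 per hour.
P(min > 1000) = e^(−0.0015474·1000) = e^(−1.5474) ≈ 0.2128.

0.2128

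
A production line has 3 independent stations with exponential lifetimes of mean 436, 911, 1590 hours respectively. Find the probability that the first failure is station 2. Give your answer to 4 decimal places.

Rates: λ_i = 1/mean_i → 0.00229358, 0.00109769, 0.000628931; Σλ = 0.0040202.
P(station 2 first) = λ_2/Σλ = 0.00109769/0.0040202 ≈ 0.2730.

0.2730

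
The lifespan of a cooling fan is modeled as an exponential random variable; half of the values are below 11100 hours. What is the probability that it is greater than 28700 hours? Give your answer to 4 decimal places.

For an exponential, median = ln(2)/λ, so λ = ln 2 / 11100 = 0.0000624457 per hour.
P(X > 28700) = e^(−λ·28700) = e^(−1.7922) ≈ 0.1666.

0.1666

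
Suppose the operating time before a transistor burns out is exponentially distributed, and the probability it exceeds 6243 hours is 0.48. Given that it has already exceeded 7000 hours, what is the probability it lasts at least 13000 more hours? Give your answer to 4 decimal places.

0.2169

From e^(−λ·6243) = 0.48, λ = −ln(0.48)/6243 = 0.000117567.
Memoryless: P(X > 7000+13000 | X > 7000) = P(X > 13000) = e^(−0.000117567·13000) ≈ 0.2169.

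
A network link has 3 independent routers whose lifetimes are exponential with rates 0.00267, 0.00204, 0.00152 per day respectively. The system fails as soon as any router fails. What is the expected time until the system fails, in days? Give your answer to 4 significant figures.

The time to first failure is exponential with rate Σλ = 0.00267 + 0.00204 + 0.00152 = 0.00623.
E[min] = 1/Σλ = 1/0.00623 = 160.514 days.

160.5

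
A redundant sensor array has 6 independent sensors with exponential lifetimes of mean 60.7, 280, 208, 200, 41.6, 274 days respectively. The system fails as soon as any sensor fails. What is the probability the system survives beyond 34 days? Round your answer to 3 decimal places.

The first failure time is exponential with rate Σλ_i = 1/60.7 + 1/280 + 1/208 + 1/200 + 1/41.6 + 1/274 = 0.0575417 per day.
P(min > 34) = e^(−0.0575417·34) = e^(−1.9564) ≈ 0.141.

0.141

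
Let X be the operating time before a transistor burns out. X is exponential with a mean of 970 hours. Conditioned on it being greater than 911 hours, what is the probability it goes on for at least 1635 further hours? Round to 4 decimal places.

0.1853

The rate is λ = 1/970 = 0.00103093 per hour.
The exponential is memoryless, so the remaining time is again Exp(λ): the condition X > 911 is irrelevant.
P(X > 1635) = e^(−1.6856) ≈ 0.1853.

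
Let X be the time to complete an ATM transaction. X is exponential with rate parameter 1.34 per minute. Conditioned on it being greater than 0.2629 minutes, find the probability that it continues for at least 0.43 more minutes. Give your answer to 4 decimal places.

0.5620

P(X > s+t | X > s) = e^(−λ(s+t))/e^(−λs) = e^(−λt), independent of s = 0.2629.
P(X > 0.43) = e^(−0.5762) ≈ 0.5620.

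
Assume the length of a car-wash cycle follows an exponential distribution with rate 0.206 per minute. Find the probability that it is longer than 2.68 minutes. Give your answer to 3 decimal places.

0.576

P(X > 2.68) = e^(−λ·2.68) = e^(−0.55208) ≈ 0.576.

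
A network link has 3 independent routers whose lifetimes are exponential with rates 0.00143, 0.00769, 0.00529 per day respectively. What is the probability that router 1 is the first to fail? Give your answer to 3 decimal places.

The time to first failure is exponential with rate Σλ = 0.00143 + 0.00769 + 0.00529 = 0.01441.
P(router 1 first) = λ_1/Σλ = 0.00143/0.01441 ≈ 0.099.

0.099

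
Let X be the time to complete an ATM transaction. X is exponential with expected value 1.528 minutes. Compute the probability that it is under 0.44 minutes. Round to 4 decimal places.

0.2502

The rate is λ = 1/1.528 = 0.65445 per minute.
P(X ≤ 0.44) = 1 − e^(−λ·0.44) = 1 − e^(−0.28796) ≈ 0.2502.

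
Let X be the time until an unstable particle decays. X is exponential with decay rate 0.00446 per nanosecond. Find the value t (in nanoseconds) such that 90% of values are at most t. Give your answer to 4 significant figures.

Set 1 − e^(−λt) = 0.9, so t = −ln(0.1)/λ = 2.3026/0.00446 ≈ 516.275 nanoseconds.

516.3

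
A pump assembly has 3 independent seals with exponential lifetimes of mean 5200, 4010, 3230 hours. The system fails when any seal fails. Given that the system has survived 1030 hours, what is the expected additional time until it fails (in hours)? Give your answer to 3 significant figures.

First-failure rate Σλ = 1/5200 + 1/4010 + 1/3230 = 0.000751282.
By memorylessness the expected residual is 1/Σλ = 1331.06 hours, regardless of the 1030 already elapsed.

1330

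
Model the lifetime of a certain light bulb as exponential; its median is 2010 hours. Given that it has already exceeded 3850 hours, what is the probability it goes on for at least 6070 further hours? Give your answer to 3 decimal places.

0.123

For an exponential, median = ln(2)/λ, so λ = ln 2 / 2010 = 0.000344849 per hour.
P(X > s+t | X > s) = e^(−λ(s+t))/e^(−λs) = e^(−λt), independent of s = 3850.
P(X > 6070) = e^(−2.0932) ≈ 0.123.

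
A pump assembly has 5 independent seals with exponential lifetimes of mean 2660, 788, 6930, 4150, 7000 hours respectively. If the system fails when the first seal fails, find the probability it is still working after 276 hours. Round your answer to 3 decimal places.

The first failure time is exponential with rate Σλ_i = 1/2660 + 1/788 + 1/6930 + 1/4150 + 1/7000 = 0.0021731 per hour.
P(min > 276) = e^(−0.0021731·276) = e^(−0.59977) ≈ 0.549.

0.549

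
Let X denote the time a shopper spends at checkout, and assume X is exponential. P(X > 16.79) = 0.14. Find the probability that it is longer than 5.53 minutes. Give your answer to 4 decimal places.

0.5233

e^(−λ·16.79) = 0.14 ⇒ λ = −ln(0.14)/16.79 = 0.1171.
P(X > 5.53) = e^(−0.1171·5.53) = e^(−0.64756) ≈ 0.5233.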